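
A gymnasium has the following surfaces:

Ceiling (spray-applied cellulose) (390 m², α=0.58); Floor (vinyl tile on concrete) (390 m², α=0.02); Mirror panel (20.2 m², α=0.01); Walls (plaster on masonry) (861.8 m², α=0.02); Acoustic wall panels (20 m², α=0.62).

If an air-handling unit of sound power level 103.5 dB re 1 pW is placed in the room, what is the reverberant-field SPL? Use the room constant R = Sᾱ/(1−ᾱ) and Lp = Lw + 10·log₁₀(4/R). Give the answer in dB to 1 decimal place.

84.6 dB

Σ(Sᵢαᵢ) = 390×0.58 + 390×0.02 + 20.2×0.01 + 861.8×0.02 + 20×0.62 = 263.838; total area S = 1682.0 m².
ᾱ = 263.838/1682.0 = 0.1569; R = Sᾱ/(1−ᾱ) = 263.838/(1−0.1569) = 312.938 m².
Lp = Lw + 10 log₁₀(4/R) = 103.5 -18.93 = 84.6 dB.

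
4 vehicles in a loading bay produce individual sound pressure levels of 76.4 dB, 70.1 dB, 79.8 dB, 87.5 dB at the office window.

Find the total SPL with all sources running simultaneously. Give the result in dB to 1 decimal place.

Sum in the linear (power) domain: Σ 10^(Lᵢ/10) = 10^(76.4/10) + 10^(70.1/10) + 10^(79.8/10) + 10^(87.5/10) = 7.117e+08.
L_total = 10·log₁₀(7.117e+08) = 88.5 dB.

88.5 dB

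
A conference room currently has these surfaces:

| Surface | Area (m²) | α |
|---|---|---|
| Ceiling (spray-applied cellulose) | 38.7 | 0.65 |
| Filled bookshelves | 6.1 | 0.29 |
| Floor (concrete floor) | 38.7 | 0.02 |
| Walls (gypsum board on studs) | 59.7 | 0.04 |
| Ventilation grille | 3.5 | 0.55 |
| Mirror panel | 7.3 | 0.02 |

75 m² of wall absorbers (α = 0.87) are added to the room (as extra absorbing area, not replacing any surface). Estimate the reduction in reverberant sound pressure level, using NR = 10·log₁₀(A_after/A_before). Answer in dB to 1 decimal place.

Total absorption A_before = 38.7·0.65 + 6.1·0.29 + 38.7·0.02 + 59.7·0.04 + 3.5·0.55 + 7.3·0.02
  = 25.155 + 1.769 + 0.774 + 2.388 + 1.925 + 0.146 = 32.157 m² sabins.
Added absorption = 75 × 0.87 = 65.250 sabins.
New total A_after = 97.407 sabins.
NR = 10·log₁₀(97.407/32.157) = 4.8 dB.

4.8 dB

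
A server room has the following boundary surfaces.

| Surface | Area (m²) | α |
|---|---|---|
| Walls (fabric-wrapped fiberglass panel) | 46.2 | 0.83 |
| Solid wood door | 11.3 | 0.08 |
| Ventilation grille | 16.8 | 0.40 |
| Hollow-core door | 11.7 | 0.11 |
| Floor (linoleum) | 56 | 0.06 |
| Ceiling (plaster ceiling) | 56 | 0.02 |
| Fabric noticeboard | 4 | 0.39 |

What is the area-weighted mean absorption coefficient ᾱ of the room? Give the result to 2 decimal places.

S = Σ Sᵢ = 46.2 + 11.3 + 16.8 + 11.7 + 56 + 56 + 4 = 202.0 m².
Weighted sum Σ Sα = 53.297.
ᾱ = A/S = 0.26.

0.26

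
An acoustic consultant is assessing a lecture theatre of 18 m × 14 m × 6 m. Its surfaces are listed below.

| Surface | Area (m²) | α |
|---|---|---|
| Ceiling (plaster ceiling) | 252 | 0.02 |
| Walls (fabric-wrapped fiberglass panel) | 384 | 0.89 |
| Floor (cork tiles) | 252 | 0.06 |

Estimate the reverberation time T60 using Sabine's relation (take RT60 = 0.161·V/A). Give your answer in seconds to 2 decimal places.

0.67 seconds

Summing Sᵢαᵢ: 5.040 + 341.760 + 15.120 → A = 361.920 sabins.
Volume V = 18 × 14 × 6 = 1512 m³.
T = 0.161 V/A = 0.161·1512/361.920 = 0.67 s.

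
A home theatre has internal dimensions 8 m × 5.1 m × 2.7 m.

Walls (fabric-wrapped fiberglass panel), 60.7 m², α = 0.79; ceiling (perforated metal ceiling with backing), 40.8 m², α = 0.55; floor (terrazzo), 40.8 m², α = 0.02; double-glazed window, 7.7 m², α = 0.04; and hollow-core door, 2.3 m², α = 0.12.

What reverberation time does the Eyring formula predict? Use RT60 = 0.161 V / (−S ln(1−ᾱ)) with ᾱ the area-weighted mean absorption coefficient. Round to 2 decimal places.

S = Σ Sᵢ = 152.3 m².
Σ(Sᵢαᵢ) = 60.7·0.79 + 40.8·0.55 + 40.8·0.02 + 7.7·0.04 + 2.3·0.12 = 71.793.
Mean coefficient ᾱ = A/S = 0.4714.
−S·ln(1−ᾱ) = −152.3 × ln(1 − 0.4714) = 97.095.
V = 8 × 5.1 × 2.7 = 110.16 m³.
T = 0.161·V/[−S·ln(1−ᾱ)] = 0.161·110.16/97.095 = 0.18 s.

0.18 seconds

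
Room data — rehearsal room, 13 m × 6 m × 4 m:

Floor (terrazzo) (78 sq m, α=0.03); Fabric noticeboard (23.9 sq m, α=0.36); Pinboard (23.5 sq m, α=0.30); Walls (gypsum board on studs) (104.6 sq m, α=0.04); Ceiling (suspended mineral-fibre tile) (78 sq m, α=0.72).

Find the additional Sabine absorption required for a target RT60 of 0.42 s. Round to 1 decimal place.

41.3 sabins

Total absorption A₁ = 78*0.03 + 23.9*0.36 + 23.5*0.30 + 104.6*0.04 + 78*0.72
  = 2.340 + 8.604 + 7.050 + 4.184 + 56.160 = 78.338 sq m sabins.
Target A₂ = 0.161·312/0.42 = 119.600 sabins (V = 312 m³).
ΔA = A₂ − A₁ = 119.600 − 78.338 = 41.3 sabins.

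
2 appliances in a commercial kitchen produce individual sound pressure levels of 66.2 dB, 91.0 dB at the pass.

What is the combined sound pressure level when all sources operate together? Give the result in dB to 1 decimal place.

Converting to relative power and adding: 10^(66.2/10) + 10^(91.0/10) = 1.263e+09.
Back to dB: 10·log₁₀ Σ = 91.0 dB.

91.0 dB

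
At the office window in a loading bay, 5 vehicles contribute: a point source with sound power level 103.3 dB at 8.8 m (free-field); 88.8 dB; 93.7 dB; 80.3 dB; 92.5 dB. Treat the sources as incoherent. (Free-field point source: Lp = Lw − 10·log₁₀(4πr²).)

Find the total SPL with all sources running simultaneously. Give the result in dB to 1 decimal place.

97.0 dB

Source at 8.8 m: Lp = 103.3 − 10·log₁₀(4π·8.8²) = 103.3 − 10·log₁₀(973.140) = 73.4 dB.
Σ 10^(Lᵢ/10) = 5.01e+09.
L_total = 10·log₁₀(5.01e+09) = 97.0 dB.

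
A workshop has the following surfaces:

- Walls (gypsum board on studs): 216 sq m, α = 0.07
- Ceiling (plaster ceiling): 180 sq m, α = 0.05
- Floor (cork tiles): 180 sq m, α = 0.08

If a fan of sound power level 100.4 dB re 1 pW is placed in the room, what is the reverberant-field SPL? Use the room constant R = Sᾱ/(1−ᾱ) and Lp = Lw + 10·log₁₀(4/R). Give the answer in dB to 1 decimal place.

90.3 dB

A = 38.520 sabins; S = 576.0 sq m.
ᾱ = 0.0669, so room constant R = A/(1−ᾱ) = 41.282 sq m.
Lp = Lw + 10 log₁₀(4/R) = 100.4 -10.14 = 90.3 dB.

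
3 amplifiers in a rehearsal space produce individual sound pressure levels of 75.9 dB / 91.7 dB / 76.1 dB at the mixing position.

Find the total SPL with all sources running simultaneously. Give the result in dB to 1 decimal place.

Σ 10^(Lᵢ/10) = 1.559e+09.
L_total = 10·log₁₀(1.559e+09) = 91.9 dB.

91.9 dB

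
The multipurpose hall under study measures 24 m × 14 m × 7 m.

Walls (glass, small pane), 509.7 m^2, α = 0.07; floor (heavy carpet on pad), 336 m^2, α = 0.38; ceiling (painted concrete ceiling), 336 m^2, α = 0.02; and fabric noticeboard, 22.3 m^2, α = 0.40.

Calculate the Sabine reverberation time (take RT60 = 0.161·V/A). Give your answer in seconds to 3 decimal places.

Equivalent absorption area: A = 509.7×0.07 + 336×0.38 + 336×0.02 + 22.3×0.40 = 178.999 m^2.
Room volume: 2352 m³.
RT60 = 0.161 · V / A = 0.161 × 2352 / 178.999 = 2.115 s.

2.115 s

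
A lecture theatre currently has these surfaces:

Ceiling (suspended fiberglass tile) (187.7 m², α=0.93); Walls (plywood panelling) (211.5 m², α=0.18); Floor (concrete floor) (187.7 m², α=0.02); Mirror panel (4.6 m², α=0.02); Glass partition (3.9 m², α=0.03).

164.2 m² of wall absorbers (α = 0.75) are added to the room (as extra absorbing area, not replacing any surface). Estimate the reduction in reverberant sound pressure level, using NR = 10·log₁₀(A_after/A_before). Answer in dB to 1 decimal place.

Summing Sᵢαᵢ: 174.561 + 38.070 + 3.754 + 0.092 + 0.117 → A_before = 216.594 sabins.
Treatment contributes 164.2·0.75 = 123.150 sabins.
A_after = 216.594 + 123.150 = 339.744 sabins.
NR = 10·log₁₀(339.744/216.594) = 2.0 dB.

2.0 dB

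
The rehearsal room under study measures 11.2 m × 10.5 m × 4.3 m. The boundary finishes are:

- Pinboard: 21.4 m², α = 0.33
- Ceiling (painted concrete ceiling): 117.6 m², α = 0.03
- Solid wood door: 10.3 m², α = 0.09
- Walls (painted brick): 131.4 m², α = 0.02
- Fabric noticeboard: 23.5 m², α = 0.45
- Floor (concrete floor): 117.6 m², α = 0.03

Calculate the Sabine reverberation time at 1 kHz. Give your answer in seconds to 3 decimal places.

Equivalent absorption area: A = 21.4*0.33 + 117.6*0.03 + 10.3*0.09 + 131.4*0.02 + 23.5*0.45 + 117.6*0.03 = 28.248 m².
V = 11.2·10.5·4.3 = 505.68 m³.
Sabine: RT60 = 0.161 × 505.68 / 28.248 = 2.882 s.

2.882 sec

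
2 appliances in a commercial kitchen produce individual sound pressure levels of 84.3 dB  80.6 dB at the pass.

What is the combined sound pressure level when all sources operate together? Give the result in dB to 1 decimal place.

85.8 dB

Sum in the linear (power) domain: Σ 10^(Lᵢ/10) = 10^(84.3/10) + 10^(80.6/10) = 3.84e+08.
L_total = 10·log₁₀(3.84e+08) = 85.8 dB.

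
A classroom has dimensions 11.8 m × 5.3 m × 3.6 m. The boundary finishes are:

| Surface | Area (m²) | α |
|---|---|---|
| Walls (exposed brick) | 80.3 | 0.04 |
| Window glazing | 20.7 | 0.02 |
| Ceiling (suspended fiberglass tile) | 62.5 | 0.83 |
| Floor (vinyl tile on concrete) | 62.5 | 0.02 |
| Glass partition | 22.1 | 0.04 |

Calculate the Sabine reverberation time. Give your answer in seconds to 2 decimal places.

Total absorption A = 80.3*0.04 + 20.7*0.02 + 62.5*0.83 + 62.5*0.02 + 22.1*0.04
  = 3.212 + 0.414 + 51.875 + 1.250 + 0.884 = 57.635 m² sabins.
Room volume: 225.144 m³.
T = 0.161 V/A = 0.161·225.144/57.635 = 0.63 s.

0.63 sec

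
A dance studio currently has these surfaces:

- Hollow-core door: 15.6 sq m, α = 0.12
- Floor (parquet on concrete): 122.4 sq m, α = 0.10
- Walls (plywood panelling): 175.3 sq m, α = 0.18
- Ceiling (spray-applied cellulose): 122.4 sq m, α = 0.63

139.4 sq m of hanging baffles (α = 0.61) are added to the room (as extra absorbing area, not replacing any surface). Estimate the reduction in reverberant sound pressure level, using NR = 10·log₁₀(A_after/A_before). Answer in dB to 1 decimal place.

2.3 dB

Total absorption A_before = 15.6·0.12 + 122.4·0.10 + 175.3·0.18 + 122.4·0.63
  = 1.872 + 12.240 + 31.554 + 77.112 = 122.778 sq m sabins.
Treatment contributes 139.4·0.61 = 85.034 sabins.
A_after = 122.778 + 85.034 = 207.812 sabins.
NR = 10·log₁₀(207.812/122.778) = 2.3 dB.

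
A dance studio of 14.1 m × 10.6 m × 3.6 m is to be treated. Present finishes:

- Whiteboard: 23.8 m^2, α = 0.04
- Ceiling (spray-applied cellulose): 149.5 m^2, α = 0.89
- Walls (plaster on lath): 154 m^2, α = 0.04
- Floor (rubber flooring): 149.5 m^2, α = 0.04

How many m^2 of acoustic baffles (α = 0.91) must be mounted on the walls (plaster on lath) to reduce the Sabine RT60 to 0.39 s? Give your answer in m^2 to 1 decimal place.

Equivalent absorption area: A₁ = 23.8×0.04 + 149.5×0.89 + 154×0.04 + 149.5×0.04 = 146.147 m^2.
Required A₂ = 0.161·538.056/0.39 = 222.121 sabins.
ΔA needed = 222.121 − 146.147 = 75.974 sabins.
Each m^2 of panel replacing the walls (plaster on lath) adds (0.91 − 0.04) = 0.87 sabins.
Area = ΔA/Δα = 75.974/0.87 = 87.3 m^2.

87.3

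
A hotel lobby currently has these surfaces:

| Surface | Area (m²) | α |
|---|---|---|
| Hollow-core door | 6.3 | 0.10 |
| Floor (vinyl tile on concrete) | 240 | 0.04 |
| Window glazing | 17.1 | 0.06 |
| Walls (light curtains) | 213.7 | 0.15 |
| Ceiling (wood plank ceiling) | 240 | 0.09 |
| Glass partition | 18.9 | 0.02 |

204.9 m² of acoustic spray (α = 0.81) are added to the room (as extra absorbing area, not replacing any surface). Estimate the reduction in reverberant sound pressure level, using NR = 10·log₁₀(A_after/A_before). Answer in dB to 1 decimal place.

Summing Sᵢαᵢ: 0.630 + 9.600 + 1.026 + 32.055 + 21.600 + 0.378 → A_before = 65.289 sabins.
Added absorption = 204.9 × 0.81 = 165.969 sabins.
A_after = 65.289 + 165.969 = 231.258 sabins.
Reduction = 10 log₁₀(A_after/A_before) = 10 log₁₀(3.5421) = 5.5 dB.

5.5 dB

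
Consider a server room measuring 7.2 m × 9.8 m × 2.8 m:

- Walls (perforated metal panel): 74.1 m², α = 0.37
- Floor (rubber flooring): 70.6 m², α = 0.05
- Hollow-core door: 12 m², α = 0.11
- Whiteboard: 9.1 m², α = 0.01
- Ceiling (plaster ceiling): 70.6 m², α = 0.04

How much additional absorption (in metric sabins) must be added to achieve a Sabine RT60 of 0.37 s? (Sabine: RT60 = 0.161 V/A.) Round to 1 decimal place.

A₁ = Σ Sᵢαᵢ = 74.1·0.37 + 70.6·0.05 + 12·0.11 + 9.1·0.01 + 70.6·0.04 = 35.182 sabins.
V = 197.568 m³. Required absorption A₂ = 0.161 × 197.568 / 0.37 = 85.969 sabins.
Shortfall: 85.969 − 35.182 = 50.8 sabins.

50.8 sabins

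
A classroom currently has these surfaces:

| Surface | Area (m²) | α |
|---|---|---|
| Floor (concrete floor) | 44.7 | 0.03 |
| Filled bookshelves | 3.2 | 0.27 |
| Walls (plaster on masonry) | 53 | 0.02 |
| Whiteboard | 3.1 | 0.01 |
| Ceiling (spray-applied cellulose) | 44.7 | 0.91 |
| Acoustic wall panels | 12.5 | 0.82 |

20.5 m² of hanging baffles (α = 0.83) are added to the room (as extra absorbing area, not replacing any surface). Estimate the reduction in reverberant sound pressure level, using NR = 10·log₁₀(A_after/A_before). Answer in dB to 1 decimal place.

1.2 dB

Total absorption A_before = 44.7·0.03 + 3.2·0.27 + 53·0.02 + 3.1·0.01 + 44.7·0.91 + 12.5·0.82
  = 1.341 + 0.864 + 1.060 + 0.031 + 40.677 + 10.250 = 54.223 m² sabins.
Added absorption = 20.5 × 0.83 = 17.015 sabins.
New total A_after = 71.238 sabins.
NR = 10·log₁₀(71.238/54.223) = 1.2 dB.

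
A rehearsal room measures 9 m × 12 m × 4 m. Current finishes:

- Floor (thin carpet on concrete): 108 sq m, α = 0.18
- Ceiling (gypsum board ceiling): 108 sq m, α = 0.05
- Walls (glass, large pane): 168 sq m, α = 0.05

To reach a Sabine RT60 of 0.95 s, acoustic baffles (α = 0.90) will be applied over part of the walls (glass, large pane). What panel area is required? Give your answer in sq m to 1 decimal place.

47.0

Summing Sᵢαᵢ: 19.440 + 5.400 + 8.400 → A₁ = 33.240 sabins.
Required A₂ = 0.161·432/0.95 = 73.213 sabins.
Absorption to add: 73.213 − 33.240 = 39.973 sabins.
Each sq m of panel replacing the walls (glass, large pane) adds (0.90 − 0.05) = 0.85 sabins.
Area = ΔA/Δα = 39.973/0.85 = 47.0 sq m.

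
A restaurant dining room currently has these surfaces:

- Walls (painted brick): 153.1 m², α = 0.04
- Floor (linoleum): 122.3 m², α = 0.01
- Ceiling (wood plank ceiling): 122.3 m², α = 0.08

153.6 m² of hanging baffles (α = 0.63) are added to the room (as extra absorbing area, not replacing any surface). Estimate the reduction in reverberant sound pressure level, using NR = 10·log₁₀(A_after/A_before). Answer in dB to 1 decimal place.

Equivalent absorption area: A_before = 153.1·0.04 + 122.3·0.01 + 122.3·0.08 = 17.131 m².
Added absorption = 153.6 × 0.63 = 96.768 sabins.
A_after = 17.131 + 96.768 = 113.899 sabins.
Reduction = 10 log₁₀(A_after/A_before) = 10 log₁₀(6.6487) = 8.2 dB.

8.2 dB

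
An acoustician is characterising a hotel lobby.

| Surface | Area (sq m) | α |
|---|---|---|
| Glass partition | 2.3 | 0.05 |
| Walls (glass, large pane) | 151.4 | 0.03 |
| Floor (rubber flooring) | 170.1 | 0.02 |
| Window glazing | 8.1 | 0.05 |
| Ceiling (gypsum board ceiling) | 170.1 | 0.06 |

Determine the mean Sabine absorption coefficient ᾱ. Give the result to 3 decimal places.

0.037

Total surface area S = 502.0 sq m.
Weighted sum Σ Sα = 18.670.
ᾱ = 18.670 / 502.0 = 0.037.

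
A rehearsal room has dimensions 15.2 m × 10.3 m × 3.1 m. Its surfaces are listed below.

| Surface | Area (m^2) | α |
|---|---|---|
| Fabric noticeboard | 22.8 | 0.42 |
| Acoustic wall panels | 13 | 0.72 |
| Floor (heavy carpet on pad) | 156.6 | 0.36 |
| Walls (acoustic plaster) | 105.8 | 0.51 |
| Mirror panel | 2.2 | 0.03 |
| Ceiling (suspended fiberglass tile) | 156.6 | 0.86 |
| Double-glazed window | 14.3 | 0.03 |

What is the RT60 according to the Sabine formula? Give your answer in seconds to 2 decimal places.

Total absorption A = 22.8×0.42 + 13×0.72 + 156.6×0.36 + 105.8×0.51 + 2.2×0.03 + 156.6×0.86 + 14.3×0.03
  = 9.576 + 9.360 + 56.376 + 53.958 + 0.066 + 134.676 + 0.429 = 264.441 m^2 sabins.
V = 15.2·10.3·3.1 = 485.336 m³.
Sabine: RT60 = 0.161 × 485.336 / 264.441 = 0.30 s.

0.30 s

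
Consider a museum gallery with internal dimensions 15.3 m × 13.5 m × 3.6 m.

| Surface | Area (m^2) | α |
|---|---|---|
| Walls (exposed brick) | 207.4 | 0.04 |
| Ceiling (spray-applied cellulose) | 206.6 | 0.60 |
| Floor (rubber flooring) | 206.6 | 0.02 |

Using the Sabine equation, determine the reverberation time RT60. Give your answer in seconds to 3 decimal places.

0.878 seconds

A = Σ Sᵢαᵢ = 207.4*0.04 + 206.6*0.60 + 206.6*0.02 = 136.388 sabins.
V = 15.3·13.5·3.6 = 743.58 m³.
Sabine: RT60 = 0.161 × 743.58 / 136.388 = 0.878 s.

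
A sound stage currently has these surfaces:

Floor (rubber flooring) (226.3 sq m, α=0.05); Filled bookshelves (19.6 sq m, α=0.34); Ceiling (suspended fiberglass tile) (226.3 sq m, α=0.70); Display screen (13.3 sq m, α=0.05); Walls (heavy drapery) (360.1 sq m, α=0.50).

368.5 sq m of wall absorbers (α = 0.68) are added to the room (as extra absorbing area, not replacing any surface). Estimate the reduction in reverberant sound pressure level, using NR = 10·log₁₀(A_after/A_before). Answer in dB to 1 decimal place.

2.3 dB

Equivalent absorption area: A_before = 226.3·0.05 + 19.6·0.34 + 226.3·0.70 + 13.3·0.05 + 360.1·0.50 = 357.104 sq m.
Treatment contributes 368.5·0.68 = 250.580 sabins.
A_after = 357.104 + 250.580 = 607.684 sabins.
Reduction = 10 log₁₀(A_after/A_before) = 10 log₁₀(1.7017) = 2.3 dB.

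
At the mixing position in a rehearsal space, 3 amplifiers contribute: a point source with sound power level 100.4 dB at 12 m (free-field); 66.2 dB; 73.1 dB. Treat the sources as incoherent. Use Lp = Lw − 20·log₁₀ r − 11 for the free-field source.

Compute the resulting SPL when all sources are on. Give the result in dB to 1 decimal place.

74.9 dB

Source at 12 m: Lp = 100.4 − 20·log₁₀(12) − 11 = 67.8 dB.
Sum in the linear (power) domain: Σ 10^(Lᵢ/10) = 10^(67.8/10) + 10^(66.2/10) + 10^(73.1/10) = 3.061e+07.
Combined level = 10 log₁₀(3.061e+07) = 74.9 dB.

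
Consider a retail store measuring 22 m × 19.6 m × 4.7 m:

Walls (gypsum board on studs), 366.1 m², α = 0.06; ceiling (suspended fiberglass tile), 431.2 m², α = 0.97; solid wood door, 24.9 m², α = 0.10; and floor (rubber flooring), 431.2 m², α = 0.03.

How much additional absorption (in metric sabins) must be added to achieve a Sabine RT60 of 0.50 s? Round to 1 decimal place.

196.9 sabins

Summing Sᵢαᵢ: 21.966 + 418.264 + 2.490 + 12.936 → A₁ = 455.656 sabins.
V = 2026.64 m³. Required absorption A₂ = 0.161 × 2026.64 / 0.50 = 652.578 sabins.
ΔA = A₂ − A₁ = 652.578 − 455.656 = 196.9 sabins.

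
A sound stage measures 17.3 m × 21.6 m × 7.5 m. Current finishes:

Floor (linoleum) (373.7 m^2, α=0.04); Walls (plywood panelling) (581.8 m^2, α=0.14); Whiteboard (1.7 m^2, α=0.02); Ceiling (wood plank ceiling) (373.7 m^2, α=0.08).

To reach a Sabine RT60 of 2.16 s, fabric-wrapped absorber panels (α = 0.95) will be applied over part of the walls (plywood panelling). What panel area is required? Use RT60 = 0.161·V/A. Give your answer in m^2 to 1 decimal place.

101.9

Total absorption A₁ = 373.7·0.04 + 581.8·0.14 + 1.7·0.02 + 373.7·0.08
  = 14.948 + 81.452 + 0.034 + 29.896 = 126.330 m^2 sabins.
Required A₂ = 0.161·2802.6/2.16 = 208.897 sabins.
Absorption to add: 208.897 − 126.330 = 82.567 sabins.
Net gain per m^2: Δα = 0.95 − 0.14 = 0.81.
Panel area = 82.567 / 0.81 = 101.9 m^2.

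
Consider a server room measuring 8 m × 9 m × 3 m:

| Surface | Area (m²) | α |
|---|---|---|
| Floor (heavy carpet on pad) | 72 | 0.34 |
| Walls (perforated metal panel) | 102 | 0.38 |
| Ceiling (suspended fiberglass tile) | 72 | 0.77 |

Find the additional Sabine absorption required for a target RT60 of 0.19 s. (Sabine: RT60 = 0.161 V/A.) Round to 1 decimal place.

64.4 sabins

Total absorption A₁ = 72*0.34 + 102*0.38 + 72*0.77
  = 24.480 + 38.760 + 55.440 = 118.680 m² sabins.
Target A₂ = 0.161·216/0.19 = 183.032 sabins (V = 216 m³).
Shortfall: 183.032 − 118.680 = 64.4 sabins.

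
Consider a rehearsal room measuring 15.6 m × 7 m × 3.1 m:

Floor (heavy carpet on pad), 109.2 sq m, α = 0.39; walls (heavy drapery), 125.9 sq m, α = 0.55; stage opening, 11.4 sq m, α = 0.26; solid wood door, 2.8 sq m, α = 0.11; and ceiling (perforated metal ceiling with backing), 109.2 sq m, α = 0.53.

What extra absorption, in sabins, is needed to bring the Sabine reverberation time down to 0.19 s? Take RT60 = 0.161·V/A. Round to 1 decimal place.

Summing Sᵢαᵢ: 42.588 + 69.245 + 2.964 + 0.308 + 57.876 → A₁ = 172.981 sabins.
Target A₂ = 0.161·338.52/0.19 = 286.851 sabins (V = 338.52 m³).
Shortfall: 286.851 − 172.981 = 113.9 sabins.

113.9 sabins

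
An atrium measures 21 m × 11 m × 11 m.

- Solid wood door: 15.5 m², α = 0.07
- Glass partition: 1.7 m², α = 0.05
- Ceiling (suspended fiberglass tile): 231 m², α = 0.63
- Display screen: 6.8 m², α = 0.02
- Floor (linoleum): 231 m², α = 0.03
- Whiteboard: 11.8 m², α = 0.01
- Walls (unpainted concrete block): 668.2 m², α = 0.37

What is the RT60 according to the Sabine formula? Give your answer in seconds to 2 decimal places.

Equivalent absorption area: A = 15.5·0.07 + 1.7·0.05 + 231·0.63 + 6.8·0.02 + 231·0.03 + 11.8·0.01 + 668.2·0.37 = 401.118 m².
Volume V = 21 × 11 × 11 = 2541 m³.
Sabine: RT60 = 0.161 × 2541 / 401.118 = 1.02 s.

1.02 seconds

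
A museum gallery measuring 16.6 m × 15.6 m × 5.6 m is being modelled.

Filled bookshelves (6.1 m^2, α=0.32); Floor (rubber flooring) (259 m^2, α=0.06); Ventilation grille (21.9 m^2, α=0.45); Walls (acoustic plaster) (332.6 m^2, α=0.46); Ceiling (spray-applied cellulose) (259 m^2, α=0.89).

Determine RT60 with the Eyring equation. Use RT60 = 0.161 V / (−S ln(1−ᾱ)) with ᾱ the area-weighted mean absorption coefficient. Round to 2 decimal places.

0.42 sec

Total surface area S = 6.1 + 259 + 21.9 + 332.6 + 259 = 878.6 m^2.
Absorption A = 6.1·0.32 + 259·0.06 + 21.9·0.45 + 332.6·0.46 + 259·0.89 = 410.853 sabins.
Mean coefficient ᾱ = A/S = 0.4676.
Eyring denominator: −S ln(1−ᾱ) = 553.834.
V = 16.6 × 15.6 × 5.6 = 1450.176 m³.
T = 0.161·V/[−S·ln(1−ᾱ)] = 0.161·1450.176/553.834 = 0.42 s.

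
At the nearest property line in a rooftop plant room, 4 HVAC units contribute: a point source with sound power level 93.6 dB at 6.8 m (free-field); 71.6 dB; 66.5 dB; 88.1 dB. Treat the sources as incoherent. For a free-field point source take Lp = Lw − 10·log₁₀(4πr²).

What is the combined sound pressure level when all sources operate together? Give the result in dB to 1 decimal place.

Source at 6.8 m: Lp = 93.6 − 10·log₁₀(4π·6.8²) = 93.6 − 10·log₁₀(581.069) = 66.0 dB.
Converting to relative power and adding: 10^(66.0/10) + 10^(71.6/10) + 10^(66.5/10) + 10^(88.1/10) = 6.686e+08.
Combined level = 10 log₁₀(6.686e+08) = 88.3 dB.

88.3 dB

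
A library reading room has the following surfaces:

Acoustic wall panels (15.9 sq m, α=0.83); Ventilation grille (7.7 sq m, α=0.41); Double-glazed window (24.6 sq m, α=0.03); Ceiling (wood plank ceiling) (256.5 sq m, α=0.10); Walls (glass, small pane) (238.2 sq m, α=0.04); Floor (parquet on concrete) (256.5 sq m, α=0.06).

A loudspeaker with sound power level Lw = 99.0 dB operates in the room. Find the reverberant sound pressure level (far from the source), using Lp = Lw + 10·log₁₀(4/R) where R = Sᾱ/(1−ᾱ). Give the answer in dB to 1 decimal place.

A = 67.660 sabins; S = 799.4 sq m.
ᾱ = 0.0846, so room constant R = A/(1−ᾱ) = 73.913 sq m.
Lp = 99.0 + 10·log₁₀(4/73.913) = 99.0 + (-12.67) = 86.3 dB.

86.3 dB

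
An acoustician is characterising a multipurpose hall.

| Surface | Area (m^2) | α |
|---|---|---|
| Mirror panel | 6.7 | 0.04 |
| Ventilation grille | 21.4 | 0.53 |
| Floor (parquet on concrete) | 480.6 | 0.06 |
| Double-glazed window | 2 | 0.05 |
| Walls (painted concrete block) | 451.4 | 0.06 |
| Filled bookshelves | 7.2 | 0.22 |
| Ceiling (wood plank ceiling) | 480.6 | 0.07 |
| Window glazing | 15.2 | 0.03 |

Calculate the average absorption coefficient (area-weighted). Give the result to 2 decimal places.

Total surface area S = 1465.1 m^2.
A = 6.7·0.04 + 21.4·0.53 + 480.6·0.06 + 2·0.05 + 451.4·0.06 + 7.2·0.22 + 480.6·0.07 + 15.2·0.03 = 103.312 sabins.
ᾱ = 103.312 / 1465.1 = 0.07.

0.07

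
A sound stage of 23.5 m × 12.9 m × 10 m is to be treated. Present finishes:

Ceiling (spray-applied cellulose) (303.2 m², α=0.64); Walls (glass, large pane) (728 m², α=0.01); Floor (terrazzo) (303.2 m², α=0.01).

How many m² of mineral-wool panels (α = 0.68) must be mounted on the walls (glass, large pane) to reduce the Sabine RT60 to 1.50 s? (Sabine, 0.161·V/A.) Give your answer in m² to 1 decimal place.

180.6

Equivalent absorption area: A₁ = 303.2×0.64 + 728×0.01 + 303.2×0.01 = 204.360 m².
V = 3031.5 m³. Target absorption A₂ = 0.161 × 3031.5 / 1.50 = 325.381 sabins.
Absorption to add: 325.381 − 204.360 = 121.021 sabins.
Each m² of panel replacing the walls (glass, large pane) adds (0.68 − 0.01) = 0.67 sabins.
Panel area = 121.021 / 0.67 = 180.6 m².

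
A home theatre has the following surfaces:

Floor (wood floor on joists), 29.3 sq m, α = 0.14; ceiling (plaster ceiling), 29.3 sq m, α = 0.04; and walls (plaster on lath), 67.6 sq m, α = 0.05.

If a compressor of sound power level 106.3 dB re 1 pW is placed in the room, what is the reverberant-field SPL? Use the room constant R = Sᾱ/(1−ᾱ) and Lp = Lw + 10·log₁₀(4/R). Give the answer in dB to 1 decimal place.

Σ(Sᵢαᵢ) = 29.3×0.14 + 29.3×0.04 + 67.6×0.05 = 8.654; total area S = 126.2 sq m.
ᾱ = 0.0686, so room constant R = A/(1−ᾱ) = 9.291 sq m.
Lp = Lw + 10 log₁₀(4/R) = 106.3 -3.66 = 102.6 dB.

102.6 dB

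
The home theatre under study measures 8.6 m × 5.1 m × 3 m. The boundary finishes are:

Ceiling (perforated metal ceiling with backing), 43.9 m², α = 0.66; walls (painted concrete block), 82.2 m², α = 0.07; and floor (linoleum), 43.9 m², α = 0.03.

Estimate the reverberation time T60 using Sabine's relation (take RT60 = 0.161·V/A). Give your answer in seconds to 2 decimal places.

Summing Sᵢαᵢ: 28.974 + 5.754 + 1.317 → A = 36.045 sabins.
Room volume: 131.58 m³.
T = 0.161 V/A = 0.161·131.58/36.045 = 0.59 s.

0.59 s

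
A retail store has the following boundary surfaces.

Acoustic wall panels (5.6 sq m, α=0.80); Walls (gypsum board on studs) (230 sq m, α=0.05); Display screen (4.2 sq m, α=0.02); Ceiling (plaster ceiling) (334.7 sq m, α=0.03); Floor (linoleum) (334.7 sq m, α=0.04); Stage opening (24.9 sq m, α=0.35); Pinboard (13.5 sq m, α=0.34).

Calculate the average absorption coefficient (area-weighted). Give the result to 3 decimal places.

S = Σ Sᵢ = 5.6 + 230 + 4.2 + 334.7 + 334.7 + 24.9 + 13.5 = 947.6 sq m.
Weighted sum Σ Sα = 52.798.
ᾱ = 52.798 / 947.6 = 0.056.

0.056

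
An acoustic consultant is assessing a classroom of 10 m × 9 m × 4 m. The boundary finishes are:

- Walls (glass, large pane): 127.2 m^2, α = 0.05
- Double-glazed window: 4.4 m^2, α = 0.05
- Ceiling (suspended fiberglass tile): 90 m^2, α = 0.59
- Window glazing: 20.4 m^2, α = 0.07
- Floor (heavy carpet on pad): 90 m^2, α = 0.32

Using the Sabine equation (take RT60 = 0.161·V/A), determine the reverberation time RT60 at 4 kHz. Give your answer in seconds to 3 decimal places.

A = Σ Sᵢαᵢ = 127.2·0.05 + 4.4·0.05 + 90·0.59 + 20.4·0.07 + 90·0.32 = 89.908 sabins.
Volume V = 10 × 9 × 4 = 360 m³.
RT60 = 0.161 · V / A = 0.161 × 360 / 89.908 = 0.645 s.

0.645 seconds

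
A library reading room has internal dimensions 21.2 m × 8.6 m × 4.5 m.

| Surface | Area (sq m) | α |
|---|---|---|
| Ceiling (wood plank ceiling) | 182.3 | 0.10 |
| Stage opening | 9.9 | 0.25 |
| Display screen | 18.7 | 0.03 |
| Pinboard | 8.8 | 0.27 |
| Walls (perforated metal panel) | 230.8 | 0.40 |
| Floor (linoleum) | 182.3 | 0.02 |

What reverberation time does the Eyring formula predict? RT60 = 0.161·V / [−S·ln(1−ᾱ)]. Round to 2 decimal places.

Total surface area S = 182.3 + 9.9 + 18.7 + 8.8 + 230.8 + 182.3 = 632.8 sq m.
Absorption A = 182.3·0.10 + 9.9·0.25 + 18.7·0.03 + 8.8·0.27 + 230.8·0.40 + 182.3·0.02 = 119.608 sabins.
Mean coefficient ᾱ = A/S = 0.1890.
Eyring denominator: −S ln(1−ᾱ) = 132.564.
V = 21.2 × 8.6 × 4.5 = 820.44 m³.
RT60 = 0.161 × 820.44 / 132.564 = 1.00 s.

1.00 s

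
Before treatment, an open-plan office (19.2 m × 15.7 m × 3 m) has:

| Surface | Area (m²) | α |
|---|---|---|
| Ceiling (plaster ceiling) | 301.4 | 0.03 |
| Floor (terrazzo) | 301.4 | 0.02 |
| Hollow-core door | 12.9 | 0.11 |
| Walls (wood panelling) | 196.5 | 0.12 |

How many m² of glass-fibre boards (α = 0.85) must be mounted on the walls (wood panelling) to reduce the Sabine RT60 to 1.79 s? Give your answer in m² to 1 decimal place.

A₁ = Σ Sᵢαᵢ = 301.4*0.03 + 301.4*0.02 + 12.9*0.11 + 196.5*0.12 = 40.069 sabins.
V = 904.32 m³. Target absorption A₂ = 0.161 × 904.32 / 1.79 = 81.338 sabins.
Absorption to add: 81.338 − 40.069 = 41.269 sabins.
Each m² of panel replacing the walls (wood panelling) adds (0.85 − 0.12) = 0.73 sabins.
Panel area = 41.269 / 0.73 = 56.5 m².

56.5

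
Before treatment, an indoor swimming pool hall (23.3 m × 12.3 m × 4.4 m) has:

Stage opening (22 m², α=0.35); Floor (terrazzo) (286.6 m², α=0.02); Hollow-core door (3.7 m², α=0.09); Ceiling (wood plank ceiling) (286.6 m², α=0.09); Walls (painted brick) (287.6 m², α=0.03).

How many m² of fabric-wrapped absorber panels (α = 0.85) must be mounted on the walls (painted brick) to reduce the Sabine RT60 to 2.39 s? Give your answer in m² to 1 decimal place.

44.8

Total absorption A₁ = 22*0.35 + 286.6*0.02 + 3.7*0.09 + 286.6*0.09 + 287.6*0.03
  = 7.700 + 5.732 + 0.333 + 25.794 + 8.628 = 48.187 m² sabins.
Required A₂ = 0.161·1260.996/2.39 = 84.946 sabins.
ΔA needed = 84.946 − 48.187 = 36.759 sabins.
Each m² of panel replacing the walls (painted brick) adds (0.85 − 0.03) = 0.82 sabins.
Panel area = 36.759 / 0.82 = 44.8 m².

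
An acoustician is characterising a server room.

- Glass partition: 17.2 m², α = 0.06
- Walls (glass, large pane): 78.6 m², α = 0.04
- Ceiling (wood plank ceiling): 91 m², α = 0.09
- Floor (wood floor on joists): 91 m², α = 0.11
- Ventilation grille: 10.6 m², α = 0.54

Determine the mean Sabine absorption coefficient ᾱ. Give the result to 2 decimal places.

Total surface area S = 288.4 m².
Weighted sum Σ Sα = 28.100.
ᾱ = A/S = 0.10.

0.10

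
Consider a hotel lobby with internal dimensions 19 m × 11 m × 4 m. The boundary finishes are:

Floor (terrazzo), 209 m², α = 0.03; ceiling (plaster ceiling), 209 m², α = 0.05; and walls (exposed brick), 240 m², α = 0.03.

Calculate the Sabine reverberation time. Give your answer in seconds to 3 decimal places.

5.627 sec

A = Σ Sᵢαᵢ = 209×0.03 + 209×0.05 + 240×0.03 = 23.920 sabins.
Room volume: 836 m³.
Sabine: RT60 = 0.161 × 836 / 23.920 = 5.627 s.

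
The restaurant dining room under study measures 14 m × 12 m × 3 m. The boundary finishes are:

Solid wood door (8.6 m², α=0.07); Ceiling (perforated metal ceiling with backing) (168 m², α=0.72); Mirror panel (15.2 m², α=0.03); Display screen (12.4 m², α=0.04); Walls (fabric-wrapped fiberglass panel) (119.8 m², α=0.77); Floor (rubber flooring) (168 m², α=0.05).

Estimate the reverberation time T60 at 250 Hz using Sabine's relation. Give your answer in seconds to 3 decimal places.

0.364 s

A = Σ Sᵢαᵢ = 8.6*0.07 + 168*0.72 + 15.2*0.03 + 12.4*0.04 + 119.8*0.77 + 168*0.05 = 223.160 sabins.
Room volume: 504 m³.
RT60 = 0.161 · V / A = 0.161 × 504 / 223.160 = 0.364 s.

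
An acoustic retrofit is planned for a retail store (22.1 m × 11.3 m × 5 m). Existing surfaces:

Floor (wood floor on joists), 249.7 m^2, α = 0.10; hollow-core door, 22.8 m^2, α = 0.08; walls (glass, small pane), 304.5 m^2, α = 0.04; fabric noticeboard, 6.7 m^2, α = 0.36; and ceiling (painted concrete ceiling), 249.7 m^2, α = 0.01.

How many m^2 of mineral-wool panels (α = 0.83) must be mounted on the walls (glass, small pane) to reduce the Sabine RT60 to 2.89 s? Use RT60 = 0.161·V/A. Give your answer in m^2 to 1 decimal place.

32.5

Summing Sᵢαᵢ: 24.970 + 1.824 + 12.180 + 2.412 + 2.497 → A₁ = 43.883 sabins.
Required A₂ = 0.161·1248.65/2.89 = 69.561 sabins.
ΔA needed = 69.561 − 43.883 = 25.678 sabins.
Net gain per m^2: Δα = 0.83 − 0.04 = 0.79.
Panel area = 25.678 / 0.79 = 32.5 m^2.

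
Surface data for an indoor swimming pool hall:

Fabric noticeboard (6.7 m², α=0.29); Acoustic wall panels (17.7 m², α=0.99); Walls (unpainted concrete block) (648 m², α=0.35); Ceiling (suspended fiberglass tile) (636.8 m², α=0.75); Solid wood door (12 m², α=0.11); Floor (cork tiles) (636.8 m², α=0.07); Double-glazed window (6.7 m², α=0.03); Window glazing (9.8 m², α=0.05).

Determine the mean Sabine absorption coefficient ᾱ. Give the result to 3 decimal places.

0.390

Total surface area S = 1974.5 m².
Σ(Sᵢαᵢ) = 6.7×0.29 + 17.7×0.99 + 648×0.35 + 636.8×0.75 + 12×0.11 + 636.8×0.07 + 6.7×0.03 + 9.8×0.05 = 770.453.
ᾱ = A/S = 0.390.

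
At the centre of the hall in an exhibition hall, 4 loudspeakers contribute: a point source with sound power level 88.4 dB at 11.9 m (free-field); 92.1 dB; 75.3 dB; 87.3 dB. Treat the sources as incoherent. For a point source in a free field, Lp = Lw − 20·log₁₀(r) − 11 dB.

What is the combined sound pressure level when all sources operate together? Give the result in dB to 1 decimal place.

93.4 dB

Source at 11.9 m: Lp = 88.4 − 20·log₁₀(11.9) − 11 = 55.9 dB.
Converting to relative power and adding: 10^(55.9/10) + 10^(92.1/10) + 10^(75.3/10) + 10^(87.3/10) = 2.193e+09.
Combined level = 10 log₁₀(2.193e+09) = 93.4 dB.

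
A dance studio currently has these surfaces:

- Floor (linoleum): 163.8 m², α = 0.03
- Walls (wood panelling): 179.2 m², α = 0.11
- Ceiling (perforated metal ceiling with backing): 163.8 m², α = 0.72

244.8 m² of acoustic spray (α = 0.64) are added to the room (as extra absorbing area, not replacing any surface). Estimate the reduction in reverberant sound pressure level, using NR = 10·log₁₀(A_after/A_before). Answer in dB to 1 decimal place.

3.2 dB

Summing Sᵢαᵢ: 4.914 + 19.712 + 117.936 → A_before = 142.562 sabins.
Added absorption = 244.8 × 0.64 = 156.672 sabins.
A_after = 142.562 + 156.672 = 299.234 sabins.
Reduction = 10 log₁₀(A_after/A_before) = 10 log₁₀(2.0990) = 3.2 dB.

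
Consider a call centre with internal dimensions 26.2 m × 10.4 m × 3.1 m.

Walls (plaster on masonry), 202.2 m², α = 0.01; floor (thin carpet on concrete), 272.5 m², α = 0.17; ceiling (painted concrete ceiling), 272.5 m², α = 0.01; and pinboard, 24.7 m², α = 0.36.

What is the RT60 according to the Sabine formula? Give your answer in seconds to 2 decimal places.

Equivalent absorption area: A = 202.2×0.01 + 272.5×0.17 + 272.5×0.01 + 24.7×0.36 = 59.964 m².
Room volume: 844.688 m³.
Sabine: RT60 = 0.161 × 844.688 / 59.964 = 2.27 s.

2.27 seconds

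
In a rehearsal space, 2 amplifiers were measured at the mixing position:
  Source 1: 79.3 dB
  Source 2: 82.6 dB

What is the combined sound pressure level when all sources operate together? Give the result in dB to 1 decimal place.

Converting to relative power and adding: 10^(79.3/10) + 10^(82.6/10) = 2.671e+08.
Back to dB: 10·log₁₀ Σ = 84.3 dB.

84.3 dB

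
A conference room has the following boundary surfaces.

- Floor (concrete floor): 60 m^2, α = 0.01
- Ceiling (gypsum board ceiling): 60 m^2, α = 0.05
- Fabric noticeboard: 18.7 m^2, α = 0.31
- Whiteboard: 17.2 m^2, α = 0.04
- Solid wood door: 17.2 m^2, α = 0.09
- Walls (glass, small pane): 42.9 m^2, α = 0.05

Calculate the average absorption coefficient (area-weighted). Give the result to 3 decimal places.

0.064

Total surface area S = 216.0 m^2.
Weighted sum Σ Sα = 13.778.
ᾱ = 13.778 / 216.0 = 0.064.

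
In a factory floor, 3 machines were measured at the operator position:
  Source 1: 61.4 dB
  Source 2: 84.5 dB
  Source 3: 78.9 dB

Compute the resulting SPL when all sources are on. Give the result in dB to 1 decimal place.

Σ 10^(Lᵢ/10) = 3.608e+08.
L_total = 10·log₁₀(3.608e+08) = 85.6 dB.

85.6 dB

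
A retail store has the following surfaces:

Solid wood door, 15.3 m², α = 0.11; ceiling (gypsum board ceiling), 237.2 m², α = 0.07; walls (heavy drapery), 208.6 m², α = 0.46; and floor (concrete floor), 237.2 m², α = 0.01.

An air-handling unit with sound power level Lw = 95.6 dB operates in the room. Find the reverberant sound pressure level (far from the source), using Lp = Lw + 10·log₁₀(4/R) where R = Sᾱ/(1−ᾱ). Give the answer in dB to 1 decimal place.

80.2 dB

Σ(Sᵢαᵢ) = 15.3×0.11 + 237.2×0.07 + 208.6×0.46 + 237.2×0.01 = 116.615; total area S = 698.3 m².
ᾱ = 0.1670, so room constant R = A/(1−ᾱ) = 139.994 m².
Lp = Lw + 10 log₁₀(4/R) = 95.6 -15.44 = 80.2 dB.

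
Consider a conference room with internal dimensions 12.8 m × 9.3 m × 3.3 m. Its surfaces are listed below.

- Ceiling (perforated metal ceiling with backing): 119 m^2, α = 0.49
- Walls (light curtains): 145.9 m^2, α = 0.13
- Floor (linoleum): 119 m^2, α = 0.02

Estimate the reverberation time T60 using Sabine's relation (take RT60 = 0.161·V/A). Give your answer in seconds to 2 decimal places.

Equivalent absorption area: A = 119×0.49 + 145.9×0.13 + 119×0.02 = 79.657 m^2.
V = 12.8·9.3·3.3 = 392.832 m³.
T = 0.161 V/A = 0.161·392.832/79.657 = 0.79 s.

0.79 seconds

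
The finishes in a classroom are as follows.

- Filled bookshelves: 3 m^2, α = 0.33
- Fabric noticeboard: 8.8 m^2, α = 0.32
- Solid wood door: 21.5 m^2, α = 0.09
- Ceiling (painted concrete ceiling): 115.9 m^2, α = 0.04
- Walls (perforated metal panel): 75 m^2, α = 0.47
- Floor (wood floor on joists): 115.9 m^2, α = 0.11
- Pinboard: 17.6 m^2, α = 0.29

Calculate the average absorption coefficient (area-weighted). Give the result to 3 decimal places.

Total surface area S = 357.7 m^2.
A = 3·0.33 + 8.8·0.32 + 21.5·0.09 + 115.9·0.04 + 75·0.47 + 115.9·0.11 + 17.6·0.29 = 63.480 sabins.
ᾱ = 63.480 / 357.7 = 0.177.

0.177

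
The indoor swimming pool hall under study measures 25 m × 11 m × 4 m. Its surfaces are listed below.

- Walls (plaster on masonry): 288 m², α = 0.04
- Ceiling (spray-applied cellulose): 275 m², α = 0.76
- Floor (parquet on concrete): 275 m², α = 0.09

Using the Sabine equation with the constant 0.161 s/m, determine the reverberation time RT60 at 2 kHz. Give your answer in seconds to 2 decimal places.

A = Σ Sᵢαᵢ = 288*0.04 + 275*0.76 + 275*0.09 = 245.270 sabins.
V = 25·11·4 = 1100 m³.
T = 0.161 V/A = 0.161·1100/245.270 = 0.72 s.

0.72 sec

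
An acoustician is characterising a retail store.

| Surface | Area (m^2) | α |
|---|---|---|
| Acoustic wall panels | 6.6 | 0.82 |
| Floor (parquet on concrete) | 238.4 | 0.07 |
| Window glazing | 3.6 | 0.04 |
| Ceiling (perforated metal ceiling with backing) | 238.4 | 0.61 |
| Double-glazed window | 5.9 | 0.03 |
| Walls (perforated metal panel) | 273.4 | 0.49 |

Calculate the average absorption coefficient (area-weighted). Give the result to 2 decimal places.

0.39

Total surface area S = 766.3 m^2.
Σ(Sᵢαᵢ) = 6.6·0.82 + 238.4·0.07 + 3.6·0.04 + 238.4·0.61 + 5.9·0.03 + 273.4·0.49 = 301.811.
ᾱ = A/S = 0.39.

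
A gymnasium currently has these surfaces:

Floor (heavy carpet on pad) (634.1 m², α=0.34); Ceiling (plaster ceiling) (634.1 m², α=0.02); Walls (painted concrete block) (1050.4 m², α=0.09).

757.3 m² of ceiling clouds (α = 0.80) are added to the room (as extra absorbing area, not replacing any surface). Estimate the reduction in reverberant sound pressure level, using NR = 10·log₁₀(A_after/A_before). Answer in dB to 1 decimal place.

4.6 dB

A_before = Σ Sᵢαᵢ = 634.1·0.34 + 634.1·0.02 + 1050.4·0.09 = 322.812 sabins.
Treatment contributes 757.3·0.80 = 605.840 sabins.
A_after = 322.812 + 605.840 = 928.652 sabins.
NR = 10·log₁₀(928.652/322.812) = 4.6 dB.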